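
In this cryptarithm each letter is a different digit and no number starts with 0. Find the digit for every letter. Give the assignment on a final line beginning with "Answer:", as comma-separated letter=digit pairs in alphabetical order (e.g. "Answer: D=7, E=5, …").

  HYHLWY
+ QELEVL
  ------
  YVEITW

Step 1. [col 1: Y + L ≡ W (mod 10)] no forcing yet in column 1 (carry-in 0); W=0 is free and consistent — try it. So W=0.
Step 2. [col 1: Y + L ≡ W (mod 10)] Y=7 is one option consistent with column 1 (Y + L ≡ W (mod 10), carry-in 0) — take it ⇒ Y=7.
Step 3. [col 1: Y + L ≡ W (mod 10)] column 1 reads Y+L+carry(0)=W with Y=7, W=0; with digits 0,7 already taken and all letters distinct, the only value for L is 3 ⇒ L=3.
Step 4. [col 2: W + V ≡ T (mod 10)] several values work for T in column 2 (W + V ≡ T (mod 10), carry-in 1); try T=6. So T=6.
Step 5. [col 2: W + V ≡ T (mod 10)] from column 2 (W=0, T=6, carry-in 1, digits 0,3,6,7 already taken and all letters distinct): V must equal 5. So V=5.
Step 6. [col 3: L + E ≡ I (mod 10)] column 3 (L + E ≡ I (mod 10), carry-in 0) doesn't pin I yet; pick I=1 and continue ⇒ I=1.
Step 7. [col 3: L + E ≡ I (mod 10)] from column 3 (L=3, I=1, carry-in 0, digits 0,1,3,5,6,7 already taken and all letters distinct): E must equal 8 ⇒ E=8.
Step 8. [col 4: H + L ≡ E (mod 10)] from column 4 (L=3, E=8, carry-in 1, digits 0,1,3,5,6,7,8 already taken and all letters distinct): H must equal 4 ⇒ H=4.
Step 9. [col 6: H + Q ≡ Y (mod 10)] from column 6 (H=4, Y=7, carry-in 1, digits 0,1,3,4,5,6,7,8 already taken and all letters distinct): Q must equal 2 ⇒ Q=2.

Answer: E=8, H=4, I=1, L=3, Q=2, T=6, V=5, W=0, Y=7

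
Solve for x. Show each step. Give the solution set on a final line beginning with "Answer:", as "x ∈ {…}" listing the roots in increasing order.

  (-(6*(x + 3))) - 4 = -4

Step 1. [(-(6*(x + 3))) - 4 = -4] 4 comes off first (add 4). So sub: -(6*(x + 3)) = 0.
Step 2. [-(6*(x + 3)) = 0] LHS negated; negate both sides, so neg: 6*(x + 3) = 0.
Step 3. [6*(x + 3) = 0] divide by the outer 6. So div: x + 3 = 0.
Step 4. [x + 3 = 0] subtract 3: x sits inside (… + 3). So sub: x = -3.

Answer: x ∈ {-3}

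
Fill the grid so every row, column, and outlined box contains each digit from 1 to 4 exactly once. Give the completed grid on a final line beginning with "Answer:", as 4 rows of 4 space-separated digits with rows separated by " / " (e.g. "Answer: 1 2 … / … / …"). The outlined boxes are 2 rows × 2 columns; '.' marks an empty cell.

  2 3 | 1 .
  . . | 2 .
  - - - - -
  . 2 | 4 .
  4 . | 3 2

Step 1. [r2c2∈{1,4}] col 2 places 4 nowhere but r2c2. So r2c2=4.
Step 2. [r2c1∈{1}] nothing but 1 survives at r2c1, so r2c1=1.
Step 3. [r2c4∈{3}] r2c4 is down to just 3. So r2c4=3.
Step 4. [r4c2∈{1}] r4c2 has the single candidate 1 ⇒ r4c2=1.
Step 5. [r3c4∈{1}] r3c4's peers cover all but 1. So r3c4=1.
Step 6. [r3c1∈{3}] nothing but 3 survives at r3c1 ⇒ r3c1=3.
Step 7. [r1c4∈{4}] only 4 remains possible at r1c4. So r1c4=4.

Answer: 2 3 1 4 / 1 4 2 3 / 3 2 4 1 / 4 1 3 2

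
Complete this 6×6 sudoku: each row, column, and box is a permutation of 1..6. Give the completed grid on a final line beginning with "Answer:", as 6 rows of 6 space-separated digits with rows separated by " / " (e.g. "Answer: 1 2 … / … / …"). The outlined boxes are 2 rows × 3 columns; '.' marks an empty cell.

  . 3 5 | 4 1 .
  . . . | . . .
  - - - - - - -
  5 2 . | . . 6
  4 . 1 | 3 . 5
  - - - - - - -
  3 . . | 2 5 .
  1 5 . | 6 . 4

Step 1. [r2c5∈{2,3,6}] col 5 places 6 nowhere but r2c5. So r2c5=6.
Step 2. [r2c1∈{2}] r2c1 has the single candidate 2. So r2c1=2.
Step 3. [r5c3∈{4,6}] 6 has one home in col 3: r5c3 ⇒ r5c3=6.
Step 4. [r2c2∈{1,4}] row 2 places 1 nowhere but r2c2. So r2c2=1.
Step 5. [r3c5∈{4}] r3c5's peers cover all but 4. So r3c5=4.
Step 6. [r1c1∈{6}] r1c1 has the single candidate 6. So r1c1=6.
Step 7. [r6c3∈{2}] only 2 remains possible at r6c3 ⇒ r6c3=2.
Step 8. [r3c3∈{3}] nothing but 3 survives at r3c3. So r3c3=3.
Step 9. [r1c6∈{2}] nothing but 2 survives at r1c6 ⇒ r1c6=2.
Step 10. [r2c6∈{3}] r2c6 is down to just 3 ⇒ r2c6=3.
Step 11. [r4c2∈{6}] only 6 remains possible at r4c2 ⇒ r4c2=6.
Step 12. [r3c4∈{1}] only 1 remains possible at r3c4, so r3c4=1.
Step 13. [r6c5∈{3}] r6c5 is down to just 3. So r6c5=3.
Step 14. [r5c6∈{1}] nothing but 1 survives at r5c6, so r5c6=1.
Step 15. [r2c4∈{5}] r2c4's peers cover all but 5, so r2c4=5.
Step 16. [r5c2∈{4}] r5c2 is down to just 4. So r5c2=4.
Step 17. [r4c5∈{2}] only 2 remains possible at r4c5. So r4c5=2.
Step 18. [r2c3∈{4}] nothing but 4 survives at r2c3, so r2c3=4.

Answer: 6 3 5 4 1 2 / 2 1 4 5 6 3 / 5 2 3 1 4 6 / 4 6 1 3 2 5 / 3 4 6 2 5 1 / 1 5 2 6 3 4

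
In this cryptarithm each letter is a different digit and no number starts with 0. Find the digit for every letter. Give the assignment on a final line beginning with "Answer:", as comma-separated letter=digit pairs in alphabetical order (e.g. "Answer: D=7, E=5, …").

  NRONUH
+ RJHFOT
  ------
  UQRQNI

Step 1. [col 1: H + T ≡ I (mod 10)] H=3 is one option consistent with column 1 (H + T ≡ I (mod 10), carry-in 0) — take it ⇒ H=3.
Step 2. [col 1: H + T ≡ I (mod 10)] I=2 is one option consistent with column 1 (H + T ≡ I (mod 10), carry-in 0) — take it, so I=2.
Step 3. [col 1: H + T ≡ I (mod 10)] in column 1 we have H+T≡I with carry-in 0; given H=3, I=2 and digits 2,3 already taken and all letters distinct, that pins T to 9 ⇒ T=9.
Step 4. [col 2: U + O ≡ N (mod 10)] no forcing yet in column 2 (carry-in 1); N=4 is free and consistent — try it ⇒ N=4.
Step 5. [col 2: U + O ≡ N (mod 10)] no forcing yet in column 2 (carry-in 1); O=7 is free and consistent — try it, so O=7.
Step 6. [col 2: U + O ≡ N (mod 10)] column 2: given O=7, N=4, carry-in 1, and digits 2,3,4,7,9 already taken and all letters distinct, U+O≡N (mod 10) forces U=6, so U=6.
Step 7. [col 3: N + F ≡ Q (mod 10)] no forcing yet in column 3 (carry-in 1); Q=0 is free and consistent — try it, so Q=0.
Step 8. [col 3: N + F ≡ Q (mod 10)] in column 3 we have N+F≡Q with carry-in 1; given N=4, Q=0 and digits 0,2,3,4,6,7,9 already taken and all letters distinct, that pins F to 5. So F=5.
Step 9. [col 4: O + H ≡ R (mod 10)] column 4 reads O+H+carry(1)=R with O=7, H=3; with digits 0,2,3,4,5,6,7,9 already taken and all letters distinct, the only value for R is 1 ⇒ R=1.
Step 10. [col 5: R + J ≡ Q (mod 10)] column 5 reads R+J+carry(1)=Q with R=1, Q=0; with digits 0,1,2,3,4,5,6,7,9 already taken and all letters distinct, the only value for J is 8, so J=8.

Answer: F=5, H=3, I=2, J=8, N=4, O=7, Q=0, R=1, T=9, U=6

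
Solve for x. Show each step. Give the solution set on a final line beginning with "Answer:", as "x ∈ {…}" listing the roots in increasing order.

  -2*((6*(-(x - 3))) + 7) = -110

Step 1. [-2*((6*(-(x - 3))) + 7) = -110] -2 out front; divide by -2. So div: (6*(-(x - 3))) + 7 = 55.
Step 2. [(6*(-(x - 3))) + 7 = 55] peel the +7: subtract 7 from each side, so sub: 6*(-(x - 3)) = 48.
Step 3. [6*(-(x - 3)) = 48] LHS = 6·(…); ÷6 both sides ⇒ div: -(x - 3) = 8.
Step 4. [-(x - 3) = 8] flip signs both sides. So neg: x - 3 = -8.
Step 5. [x - 3 = -8] -3 is outermost — add 3 both sides ⇒ sub: x = -5.

Answer: x ∈ {-5}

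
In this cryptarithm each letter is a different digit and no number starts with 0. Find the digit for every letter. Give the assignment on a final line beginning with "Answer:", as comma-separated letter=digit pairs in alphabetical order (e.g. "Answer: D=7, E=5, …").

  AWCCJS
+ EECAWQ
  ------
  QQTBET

Step 1. [col 1: S + Q ≡ T (mod 10)] Q=4 is one option consistent with column 1 (S + Q ≡ T (mod 10), carry-in 0) — take it ⇒ Q=4.
Step 2. [col 1: S + Q ≡ T (mod 10)] several values work for T in column 1 (S + Q ≡ T (mod 10), carry-in 0); try T=0, so T=0.
Step 3. [col 1: S + Q ≡ T (mod 10)] column 1: given Q=4, T=0, carry-in 0, and digits 0,4 already taken and all letters distinct, S+Q≡T (mod 10) forces S=6, so S=6.
Step 4. [col 2: J + W ≡ E (mod 10)] column 2 (J + W ≡ E (mod 10), carry-in 1) doesn't pin W yet; pick W=2 and continue. So W=2.
Step 5. [col 2: J + W ≡ E (mod 10)] column 2 (J + W ≡ E (mod 10), carry-in 1) doesn't pin E yet; pick E=1 and continue, so E=1.
Step 6. [col 2: J + W ≡ E (mod 10)] column 2 reads J+W+carry(1)=E with W=2, E=1; with digits 0,1,2,4,6 already taken and all letters distinct, the only value for J is 8 ⇒ J=8.
Step 7. [col 3: C + A ≡ B (mod 10)] several values work for B in column 3 (C + A ≡ B (mod 10), carry-in 1); try B=9. So B=9.
Step 8. [col 3: C + A ≡ B (mod 10)] several values work for A in column 3 (C + A ≡ B (mod 10), carry-in 1); try A=3. So A=3.
Step 9. [col 3: C + A ≡ B (mod 10)] column 3: given A=3, B=9, carry-in 1, and digits 0,1,2,3,4,6,8,9 already taken and all letters distinct, C+A≡B (mod 10) forces C=5 ⇒ C=5.

Answer: A=3, B=9, C=5, E=1, J=8, Q=4, S=6, T=0, W=2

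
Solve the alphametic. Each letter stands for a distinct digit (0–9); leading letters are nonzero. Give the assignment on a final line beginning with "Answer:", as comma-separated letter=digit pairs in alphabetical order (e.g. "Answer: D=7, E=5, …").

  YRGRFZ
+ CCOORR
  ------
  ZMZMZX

Step 1. [col 1: Z + R ≡ X (mod 10)] no forcing yet in column 1 (carry-in 0); X=3 is free and consistent — try it ⇒ X=3.
Step 2. [col 1: Z + R ≡ X (mod 10)] several values work for R in column 1 (Z + R ≡ X (mod 10), carry-in 0); try R=7. So R=7.
Step 3. [col 1: Z + R ≡ X (mod 10)] from column 1 (R=7, X=3, carry-in 0, digits 3,7 already taken and all letters distinct): Z must equal 6 ⇒ Z=6.
Step 4. [col 2: F + R ≡ Z (mod 10)] from column 2 (R=7, Z=6, carry-in 1, digits 3,6,7 already taken and all letters distinct): F must equal 8. So F=8.
Step 5. [col 3: R + O ≡ M (mod 10)] column 3 (R + O ≡ M (mod 10), carry-in 1) doesn't pin M yet; pick M=9 and continue ⇒ M=9.
Step 6. [col 3: R + O ≡ M (mod 10)] from column 3 (R=7, M=9, carry-in 1, digits 3,6,7,8,9 already taken and all letters distinct): O must equal 1. So O=1.
Step 7. [col 4: G + O ≡ Z (mod 10)] in column 4 we have G+O≡Z with carry-in 0; given O=1, Z=6 and digits 1,3,6,7,8,9 already taken and all letters distinct, that pins G to 5, so G=5.
Step 8. [col 5: R + C ≡ M (mod 10)] from column 5 (R=7, M=9, carry-in 0, digits 1,3,5,6,7,8,9 already taken and all letters distinct): C must equal 2. So C=2.
Step 9. [col 6: Y + C ≡ Z (mod 10)] in column 6 we have Y+C≡Z with carry-in 0; given C=2, Z=6 and digits 1,2,3,5,6,7,8,9 already taken and all letters distinct, that pins Y to 4. So Y=4.

Answer: C=2, F=8, G=5, M=9, O=1, R=7, X=3, Y=4, Z=6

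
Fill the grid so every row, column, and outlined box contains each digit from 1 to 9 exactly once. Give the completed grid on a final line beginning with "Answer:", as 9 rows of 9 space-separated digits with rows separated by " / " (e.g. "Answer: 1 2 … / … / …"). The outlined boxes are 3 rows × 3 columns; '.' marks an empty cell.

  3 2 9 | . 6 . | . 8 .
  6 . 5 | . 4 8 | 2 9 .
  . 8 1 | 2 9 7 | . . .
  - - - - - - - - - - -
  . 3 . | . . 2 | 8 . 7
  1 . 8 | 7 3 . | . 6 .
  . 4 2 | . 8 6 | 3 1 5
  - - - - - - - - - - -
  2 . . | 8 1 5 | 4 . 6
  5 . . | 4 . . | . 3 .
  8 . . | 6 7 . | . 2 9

Step 1. [r4c4∈{1,5,9}] r4c4 is the only open cell in row 4 admitting 1 ⇒ r4c4=1.
Step 2. [r8c2∈{1,6,7,9}] in col 2, 6 fits only at r8c2, so r8c2=6.
Step 3. [r2c9∈{1,3}] row 2 places 1 nowhere but r2c9. So r2c9=1.
Step 4. [r8c3∈{7}] r8c3's peers cover all but 7. So r8c3=7.
Step 5. [r1c9∈{4}] only 4 remains possible at r1c9, so r1c9=4.
Step 6. [r9c7∈{1,5}] row 9 places 5 nowhere but r9c7 ⇒ r9c7=5.
Step 7. [r6c4∈{9}] r6c4 is down to just 9 ⇒ r6c4=9.
Step 8. [r5c7∈{9}] r5c7 is down to just 9 ⇒ r5c7=9.
Step 9. [r9c6∈{3}] r9c6's peers cover all but 3 ⇒ r9c6=3.
Step 10. [r8c9∈{8}] only 8 remains possible at r8c9, so r8c9=8.
Step 11. [r8c6∈{9}] r8c6 is down to just 9, so r8c6=9.
Step 12. [r3c8∈{5}] only 5 remains possible at r3c8. So r3c8=5.
Step 13. [r1c6∈{1}] r1c6 has the single candidate 1. So r1c6=1.
Step 14. [r4c3∈{6}] only 6 remains possible at r4c3. So r4c3=6.
Step 15. [r8c7∈{1}] only 1 remains possible at r8c7 ⇒ r8c7=1.
Step 16. [r4c8∈{4}] r4c8 has the single candidate 4. So r4c8=4.
Step 17. [r5c2∈{5}] only 5 remains possible at r5c2 ⇒ r5c2=5.
Step 18. [r7c8∈{7}] r7c8 is down to just 7. So r7c8=7.
Step 19. [r5c6∈{4}] r5c6 is down to just 4, so r5c6=4.
Step 20. [r1c7∈{7}] r1c7 has the single candidate 7 ⇒ r1c7=7.
Step 21. [r7c3∈{3}] r7c3 is down to just 3, so r7c3=3.
Step 22. [r5c9∈{2}] r5c9 is down to just 2. So r5c9=2.
Step 23. [r2c4∈{3}] r2c4 is down to just 3. So r2c4=3.
Step 24. [r3c7∈{6}] only 6 remains possible at r3c7, so r3c7=6.
Step 25. [r7c2∈{9}] r7c2's peers cover all but 9 ⇒ r7c2=9.
Step 26. [r1c4∈{5}] only 5 remains possible at r1c4 ⇒ r1c4=5.
Step 27. [r9c2∈{1}] nothing but 1 survives at r9c2, so r9c2=1.
Step 28. [r4c1∈{9}] nothing but 9 survives at r4c1, so r4c1=9.
Step 29. [r6c1∈{7}] r6c1's peers cover all but 7, so r6c1=7.
Step 30. [r9c3∈{4}] r9c3 is down to just 4 ⇒ r9c3=4.
Step 31. [r3c9∈{3}] nothing but 3 survives at r3c9. So r3c9=3.
Step 32. [r2c2∈{7}] r2c2 has the single candidate 7, so r2c2=7.
Step 33. [r4c5∈{5}] nothing but 5 survives at r4c5. So r4c5=5.
Step 34. [r8c5∈{2}] r8c5 has the single candidate 2 ⇒ r8c5=2.
Step 35. [r3c1∈{4}] only 4 remains possible at r3c1 ⇒ r3c1=4.

Answer: 3 2 9 5 6 1 7 8 4 / 6 7 5 3 4 8 2 9 1 / 4 8 1 2 9 7 6 5 3 / 9 3 6 1 5 2 8 4 7 / 1 5 8 7 3 4 9 6 2 / 7 4 2 9 8 6 3 1 5 / 2 9 3 8 1 5 4 7 6 / 5 6 7 4 2 9 1 3 8 / 8 1 4 6 7 3 5 2 9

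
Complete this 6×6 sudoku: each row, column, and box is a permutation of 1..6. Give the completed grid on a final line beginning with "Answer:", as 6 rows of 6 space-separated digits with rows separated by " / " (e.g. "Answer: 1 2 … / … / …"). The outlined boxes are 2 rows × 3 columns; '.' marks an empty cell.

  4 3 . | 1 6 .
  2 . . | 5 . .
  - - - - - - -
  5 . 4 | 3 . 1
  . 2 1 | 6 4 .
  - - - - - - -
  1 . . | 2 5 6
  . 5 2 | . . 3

Step 1. [r2c2∈{1,6}] 1 has one home in row 2: r2c2. So r2c2=1.
Step 2. [r5c2∈{4}] r5c2's peers cover all but 4 ⇒ r5c2=4.
Step 3. [r1c6∈{2}] r1c6 has the single candidate 2 ⇒ r1c6=2.
Step 4. [r4c1∈{3}] r4c1 has the single candidate 3 ⇒ r4c1=3.
Step 5. [r3c5∈{2}] only 2 remains possible at r3c5 ⇒ r3c5=2.
Step 6. [r6c1∈{6}] r6c1's peers cover all but 6. So r6c1=6.
Step 7. [r6c5∈{1}] r6c5 has the single candidate 1, so r6c5=1.
Step 8. [r1c3∈{5}] r1c3 has the single candidate 5 ⇒ r1c3=5.
Step 9. [r2c3∈{6}] r2c3 has the single candidate 6. So r2c3=6.
Step 10. [r5c3∈{3}] only 3 remains possible at r5c3 ⇒ r5c3=3.
Step 11. [r2c5∈{3}] r2c5's peers cover all but 3 ⇒ r2c5=3.
Step 12. [r2c6∈{4}] r2c6's peers cover all but 4 ⇒ r2c6=4.
Step 13. [r4c6∈{5}] nothing but 5 survives at r4c6. So r4c6=5.
Step 14. [r6c4∈{4}] r6c4 has the single candidate 4, so r6c4=4.
Step 15. [r3c2∈{6}] r3c2 has the single candidate 6, so r3c2=6.

Answer: 4 3 5 1 6 2 / 2 1 6 5 3 4 / 5 6 4 3 2 1 / 3 2 1 6 4 5 / 1 4 3 2 5 6 / 6 5 2 4 1 3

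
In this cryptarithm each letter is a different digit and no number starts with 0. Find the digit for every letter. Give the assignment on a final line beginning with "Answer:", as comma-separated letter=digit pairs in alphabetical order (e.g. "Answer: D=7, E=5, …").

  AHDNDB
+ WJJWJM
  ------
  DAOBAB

Step 1. [col 1: B + M ≡ B (mod 10)] from column 1 (nothing yet, carry-in 0, all letters distinct, none taken yet): M must equal 0. So M=0.
Step 2. [col 1: B + M ≡ B (mod 10)] B=1 is one option consistent with column 1 (B + M ≡ B (mod 10), carry-in 0) — take it ⇒ B=1.
Step 3. [col 2: D + J ≡ A (mod 10)] several values work for A in column 2 (D + J ≡ A (mod 10), carry-in 0); try A=3. So A=3.
Step 4. [col 2: D + J ≡ A (mod 10)] no forcing yet in column 2 (carry-in 0); J=7 is free and consistent — try it, so J=7.
Step 5. [col 2: D + J ≡ A (mod 10)] in column 2 we have D+J≡A with carry-in 0; given J=7, A=3 and digits 0,1,3,7 already taken and all letters distinct, that pins D to 6. So D=6.
Step 6. [col 3: N + W ≡ B (mod 10)] several values work for N in column 3 (N + W ≡ B (mod 10), carry-in 1); try N=8, so N=8.
Step 7. [col 3: N + W ≡ B (mod 10)] in column 3 we have N+W≡B with carry-in 1; given N=8, B=1 and digits 0,1,3,6,7,8 already taken and all letters distinct, that pins W to 2 ⇒ W=2.
Step 8. [col 4: D + J ≡ O (mod 10)] column 4: given D=6, J=7, carry-in 1, and digits 0,1,2,3,6,7,8 already taken and all letters distinct, D+J≡O (mod 10) forces O=4, so O=4.
Step 9. [col 5: H + J ≡ A (mod 10)] in column 5 we have H+J≡A with carry-in 1; given J=7, A=3 and digits 0,1,2,3,4,6,7,8 already taken and all letters distinct, that pins H to 5 ⇒ H=5.

Answer: A=3, B=1, D=6, H=5, J=7, M=0, N=8, O=4, W=2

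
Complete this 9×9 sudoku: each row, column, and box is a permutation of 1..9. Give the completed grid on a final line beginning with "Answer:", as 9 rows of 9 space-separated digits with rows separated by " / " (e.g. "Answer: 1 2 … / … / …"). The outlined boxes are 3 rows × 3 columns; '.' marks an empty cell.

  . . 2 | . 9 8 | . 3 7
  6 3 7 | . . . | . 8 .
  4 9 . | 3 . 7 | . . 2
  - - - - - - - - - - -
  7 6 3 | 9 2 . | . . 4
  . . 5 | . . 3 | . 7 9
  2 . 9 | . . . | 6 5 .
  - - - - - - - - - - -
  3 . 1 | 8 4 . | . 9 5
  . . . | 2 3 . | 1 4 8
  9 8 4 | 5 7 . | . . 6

Step 1. [r2c9∈{1}] r2c9 is down to just 1 ⇒ r2c9=1.
Step 2. [r3c5∈{1,5,6}] in row 3, 1 fits only at r3c5 ⇒ r3c5=1.
Step 3. [r2c4∈{4}] only 4 remains possible at r2c4, so r2c4=4.
Step 4. [r5c7∈{2,8}] across row 5, 2 lands solely at r5c7, so r5c7=2.
Step 5. [r5c1∈{1,8}] r5c1 is the only open cell in col 1 admitting 8 ⇒ r5c1=8.
Step 6. [r8c1∈{5}] r8c1 is down to just 5 ⇒ r8c1=5.
Step 7. [r3c7∈{5}] only 5 remains possible at r3c7 ⇒ r3c7=5.
Step 8. [r6c6∈{1,4}] in col 6, 4 fits only at r6c6. So r6c6=4.
Step 9. [r6c2∈{1}] r6c2 has the single candidate 1 ⇒ r6c2=1.
Step 10. [r4c6∈{1,5}] row 4 places 5 nowhere but r4c6 ⇒ r4c6=5.
Step 11. [r7c2∈{2,7}] row 7 places 2 nowhere but r7c2 ⇒ r7c2=2.
Step 12. [r1c4∈{6}] nothing but 6 survives at r1c4, so r1c4=6.
Step 13. [r7c6∈{6}] r7c6's peers cover all but 6. So r7c6=6.
Step 14. [r8c2∈{7}] r8c2 has the single candidate 7. So r8c2=7.
Step 15. [r9c7∈{3}] r9c7's peers cover all but 3. So r9c7=3.
Step 16. [r1c1∈{1}] nothing but 1 survives at r1c1, so r1c1=1.
Step 17. [r2c6∈{2}] r2c6 has the single candidate 2. So r2c6=2.
Step 18. [r3c3∈{8}] r3c3 is down to just 8. So r3c3=8.
Step 19. [r7c7∈{7}] nothing but 7 survives at r7c7 ⇒ r7c7=7.
Step 20. [r1c2∈{5}] nothing but 5 survives at r1c2. So r1c2=5.
Step 21. [r6c9∈{3}] only 3 remains possible at r6c9 ⇒ r6c9=3.
Step 22. [r1c7∈{4}] nothing but 4 survives at r1c7. So r1c7=4.
Step 23. [r8c3∈{6}] only 6 remains possible at r8c3, so r8c3=6.
Step 24. [r9c8∈{2}] r9c8 is down to just 2, so r9c8=2.
Step 25. [r5c4∈{1}] r5c4's peers cover all but 1 ⇒ r5c4=1.
Step 26. [r4c7∈{8}] r4c7's peers cover all but 8, so r4c7=8.
Step 27. [r6c4∈{7}] r6c4's peers cover all but 7 ⇒ r6c4=7.
Step 28. [r5c2∈{4}] only 4 remains possible at r5c2. So r5c2=4.
Step 29. [r6c5∈{8}] nothing but 8 survives at r6c5. So r6c5=8.
Step 30. [r4c8∈{1}] only 1 remains possible at r4c8 ⇒ r4c8=1.
Step 31. [r9c6∈{1}] r9c6 has the single candidate 1 ⇒ r9c6=1.
Step 32. [r2c5∈{5}] r2c5 has the single candidate 5 ⇒ r2c5=5.
Step 33. [r8c6∈{9}] only 9 remains possible at r8c6 ⇒ r8c6=9.
Step 34. [r5c5∈{6}] r5c5's peers cover all but 6, so r5c5=6.
Step 35. [r2c7∈{9}] r2c7 has the single candidate 9. So r2c7=9.
Step 36. [r3c8∈{6}] r3c8 is down to just 6 ⇒ r3c8=6.

Answer: 1 5 2 6 9 8 4 3 7 / 6 3 7 4 5 2 9 8 1 / 4 9 8 3 1 7 5 6 2 / 7 6 3 9 2 5 8 1 4 / 8 4 5 1 6 3 2 7 9 / 2 1 9 7 8 4 6 5 3 / 3 2 1 8 4 6 7 9 5 / 5 7 6 2 3 9 1 4 8 / 9 8 4 5 7 1 3 2 6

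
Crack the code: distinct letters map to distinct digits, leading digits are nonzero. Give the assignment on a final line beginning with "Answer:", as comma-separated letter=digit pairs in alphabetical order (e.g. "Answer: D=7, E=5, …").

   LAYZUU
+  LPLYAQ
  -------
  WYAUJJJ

Step 1. [col 1: U + Q ≡ J (mod 10)] Q=4 is one option consistent with column 1 (U + Q ≡ J (mod 10), carry-in 0) — take it ⇒ Q=4.
Step 2. [W] W is the leading digit of a 7-digit sum of two 6-digit numbers; the final carry is exactly 1. So W=1.
Step 3. [col 1: U + Q ≡ J (mod 10)] J=0 is one option consistent with column 1 (U + Q ≡ J (mod 10), carry-in 0) — take it, so J=0.
Step 4. [col 1: U + Q ≡ J (mod 10)] column 1: given Q=4, J=0, carry-in 0, and digits 0,1,4 already taken and all letters distinct, U+Q≡J (mod 10) forces U=6 ⇒ U=6.
Step 5. [col 2: U + A ≡ J (mod 10)] from column 2 (U=6, J=0, carry-in 1, digits 0,1,4,6 already taken and all letters distinct): A must equal 3 ⇒ A=3.
Step 6. [col 3: Z + Y ≡ J (mod 10)] no forcing yet in column 3 (carry-in 1); Y=7 is free and consistent — try it, so Y=7.
Step 7. [col 3: Z + Y ≡ J (mod 10)] column 3 reads Z+Y+carry(1)=J with Y=7, J=0; with digits 0,1,3,4,6,7 already taken and all letters distinct, the only value for Z is 2. So Z=2.
Step 8. [col 4: Y + L ≡ U (mod 10)] column 4 reads Y+L+carry(1)=U with Y=7, U=6; with digits 0,1,2,3,4,6,7 already taken and all letters distinct, the only value for L is 8, so L=8.
Step 9. [col 5: A + P ≡ A (mod 10)] in column 5 we have A+P≡A with carry-in 1; given A=3 and digits 0,1,2,3,4,6,7,8 already taken and all letters distinct, that pins P to 9. So P=9.

Answer: A=3, J=0, L=8, P=9, Q=4, U=6, W=1, Y=7, Z=2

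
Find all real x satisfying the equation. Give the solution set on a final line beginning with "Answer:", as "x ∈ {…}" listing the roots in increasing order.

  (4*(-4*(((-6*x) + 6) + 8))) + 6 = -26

Step 1. [(4*(-4*(((-6*x) + 6) + 8))) + 6 = -26] peel the +6: subtract 6 from each side ⇒ sub: 4*(-4*(((-6*x) + 6) + 8)) = -32.
Step 2. [4*(-4*(((-6*x) + 6) + 8)) = -32] 4 out front; divide by 4, so div: -4*(((-6*x) + 6) + 8) = -8.
Step 3. [-4*(((-6*x) + 6) + 8) = -8] divide by the outer -4. So div: ((-6*x) + 6) + 8 = 2.
Step 4. [((-6*x) + 6) + 8 = 2] +8 is outermost — subtract 8 both sides. So sub: (-6*x) + 6 = -6.
Step 5. [(-6*x) + 6 = -6] -6 divides every term; factor it out, so factor: x - 1 = 1.
Step 6. [x - 1 = 1] 1 comes off first (add 1). So sub: x = 2.

Answer: x ∈ {2}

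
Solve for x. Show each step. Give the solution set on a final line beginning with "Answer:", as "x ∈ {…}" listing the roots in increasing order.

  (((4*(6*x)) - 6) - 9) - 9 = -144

Step 1. [(((4*(6*x)) - 6) - 9) - 9 = -144] add 9: x sits inside (… - 9). So sub: ((4*(6*x)) - 6) - 9 = -135.
Step 2. [((4*(6*x)) - 6) - 9 = -135] add 9: x sits inside (… - 9), so sub: (4*(6*x)) - 6 = -126.
Step 3. [(4*(6*x)) - 6 = -126] -6 is outermost — add 6 both sides ⇒ sub: 4*(6*x) = -120.
Step 4. [4*(6*x) = -120] leading coefficient 4: divide by 4 ⇒ div: 6*x = -30.
Step 5. [6*x = -30] 6·(inner) — divide through by 6, so div: x = -5.

Answer: x ∈ {-5}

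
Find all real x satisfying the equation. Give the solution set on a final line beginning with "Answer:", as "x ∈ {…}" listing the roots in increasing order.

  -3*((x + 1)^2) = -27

Step 1. [-3*((x + 1)^2) = -27] LHS = -3·(…); ÷-3 both sides. So div: (x + 1)^2 = 9.
Step 2. [(x + 1)^2 = 9] √ both sides: 9 ≥ 0 gives two branches ⇒ sqrt: x + 1 = 3 or -3.
Step 3. [x + 1 = 3 or -3] 1 comes off first (subtract 1), so sub: x = 2 or -4.

Answer: x ∈ {-4, 2}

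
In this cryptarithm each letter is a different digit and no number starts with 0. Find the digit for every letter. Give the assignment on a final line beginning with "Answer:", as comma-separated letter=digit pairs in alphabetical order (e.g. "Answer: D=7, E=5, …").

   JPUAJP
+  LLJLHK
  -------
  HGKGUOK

Step 1. [col 1: P + K ≡ K (mod 10)] in column 1 we have P+K≡K with carry-in 0; given nothing yet and all letters distinct, none taken yet, that pins P to 0 ⇒ P=0.
Step 2. [H] the sum has 7 digits but both addends have 6; that extra leading digit H is the final carry, namely 1 ⇒ H=1.
Step 3. [col 1: P + K ≡ K (mod 10)] several values work for K in column 1 (P + K ≡ K (mod 10), carry-in 0); try K=6, so K=6.
Step 4. [col 2: J + H ≡ O (mod 10)] several values work for O in column 2 (J + H ≡ O (mod 10), carry-in 0); try O=8 ⇒ O=8.
Step 5. [col 2: J + H ≡ O (mod 10)] from column 2 (H=1, O=8, carry-in 0, digits 0,1,6,8 already taken and all letters distinct): J must equal 7, so J=7.
Step 6. [col 3: A + L ≡ U (mod 10)] several values work for U in column 3 (A + L ≡ U (mod 10), carry-in 0); try U=4 ⇒ U=4.
Step 7. [col 3: A + L ≡ U (mod 10)] L=5 is one option consistent with column 3 (A + L ≡ U (mod 10), carry-in 0) — take it, so L=5.
Step 8. [col 3: A + L ≡ U (mod 10)] column 3: given L=5, U=4, carry-in 0, and digits 0,1,4,5,6,7,8 already taken and all letters distinct, A+L≡U (mod 10) forces A=9 ⇒ A=9.
Step 9. [col 4: U + J ≡ G (mod 10)] in column 4 we have U+J≡G with carry-in 1; given U=4, J=7 and digits 0,1,4,5,6,7,8,9 already taken and all letters distinct, that pins G to 2. So G=2.

Answer: A=9, G=2, H=1, J=7, K=6, L=5, O=8, P=0, U=4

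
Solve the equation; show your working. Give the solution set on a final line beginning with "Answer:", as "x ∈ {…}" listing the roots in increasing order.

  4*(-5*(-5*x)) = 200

Step 1. [4*(-5*(-5*x)) = 200] LHS = 4·(…); ÷4 both sides ⇒ div: -5*(-5*x) = 50.
Step 2. [-5*(-5*x) = 50] -5 out front; divide by -5. So div: -5*x = -10.
Step 3. [-5*x = -10] -5 out front; divide by -5, so div: x = 2.

Answer: x ∈ {2}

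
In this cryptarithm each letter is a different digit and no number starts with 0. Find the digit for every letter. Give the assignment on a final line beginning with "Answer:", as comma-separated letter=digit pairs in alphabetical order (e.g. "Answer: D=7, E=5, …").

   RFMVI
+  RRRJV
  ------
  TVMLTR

Step 1. [col 1: I + V ≡ R (mod 10)] column 1 (I + V ≡ R (mod 10), carry-in 0) doesn't pin I yet; pick I=2 and continue ⇒ I=2.
Step 2. [col 1: I + V ≡ R (mod 10)] column 1 (I + V ≡ R (mod 10), carry-in 0) doesn't pin R yet; pick R=7 and continue ⇒ R=7.
Step 3. [T] adding two 5-digit numbers gives at most 5+1 digits, and here it does — T is that final carry and must be 1. So T=1.
Step 4. [col 1: I + V ≡ R (mod 10)] column 1 reads I+V+carry(0)=R with I=2, R=7; with digits 1,2,7 already taken and all letters distinct, the only value for V is 5, so V=5.
Step 5. [col 2: V + J ≡ T (mod 10)] from column 2 (V=5, T=1, carry-in 0, digits 1,2,5,7 already taken and all letters distinct): J must equal 6. So J=6.
Step 6. [col 3: M + R ≡ L (mod 10)] from column 3 (R=7, carry-in 1, digits 1,2,5,6,7 already taken and all letters distinct): M must equal 0 ⇒ M=0.
Step 7. [col 3: M + R ≡ L (mod 10)] column 3: given M=0, R=7, carry-in 1, and digits 0,1,2,5,6,7 already taken and all letters distinct, M+R≡L (mod 10) forces L=8. So L=8.
Step 8. [col 4: F + R ≡ M (mod 10)] column 4: given R=7, M=0, carry-in 0, and digits 0,1,2,5,6,7,8 already taken and all letters distinct, F+R≡M (mod 10) forces F=3 ⇒ F=3.

Answer: F=3, I=2, J=6, L=8, M=0, R=7, T=1, V=5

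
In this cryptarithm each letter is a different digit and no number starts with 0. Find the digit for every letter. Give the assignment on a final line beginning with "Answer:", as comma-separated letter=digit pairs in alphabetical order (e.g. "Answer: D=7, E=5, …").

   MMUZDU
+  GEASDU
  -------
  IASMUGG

Step 1. [col 1: U + U ≡ G (mod 10)] no forcing yet in column 1 (carry-in 0); U=3 is free and consistent — try it, so U=3.
Step 2. [I] I is the leading digit of a 7-digit sum of two 6-digit numbers; the final carry is exactly 1, so I=1.
Step 3. [col 1: U + U ≡ G (mod 10)] in column 1 we have U+U≡G with carry-in 0; given U=3 and digits 1,3 already taken and all letters distinct, that pins G to 6. So G=6.
Step 4. [col 2: D + D ≡ G (mod 10)] from column 2 (G=6, carry-in 0, digits 1,3,6 already taken and all letters distinct): D must equal 8. So D=8.
Step 5. [col 3: Z + S ≡ U (mod 10)] S=2 is one option consistent with column 3 (Z + S ≡ U (mod 10), carry-in 1) — take it. So S=2.
Step 6. [col 3: Z + S ≡ U (mod 10)] column 3 reads Z+S+carry(1)=U with S=2, U=3; with digits 1,2,3,6,8 already taken and all letters distinct, the only value for Z is 0. So Z=0.
Step 7. [col 4: U + A ≡ M (mod 10)] in column 4 we have U+A≡M with carry-in 0; given U=3 and digits 0,1,2,3,6,8 already taken and all letters distinct, that pins M to 7. So M=7.
Step 8. [col 4: U + A ≡ M (mod 10)] from column 4 (U=3, M=7, carry-in 0, digits 0,1,2,3,6,7,8 already taken and all letters distinct): A must equal 4, so A=4.
Step 9. [col 5: M + E ≡ S (mod 10)] column 5: given M=7, S=2, carry-in 0, and digits 0,1,2,3,4,6,7,8 already taken and all letters distinct, M+E≡S (mod 10) forces E=5, so E=5.

Answer: A=4, D=8, E=5, G=6, I=1, M=7, S=2, U=3, Z=0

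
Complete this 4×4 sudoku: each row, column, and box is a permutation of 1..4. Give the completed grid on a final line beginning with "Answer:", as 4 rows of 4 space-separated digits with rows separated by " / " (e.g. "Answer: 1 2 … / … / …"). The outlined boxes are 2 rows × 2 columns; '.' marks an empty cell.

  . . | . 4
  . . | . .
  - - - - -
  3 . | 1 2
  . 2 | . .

Step 1. [r2c4∈{1,3}] col 4 places 1 nowhere but r2c4 ⇒ r2c4=1.
Step 2. [r1c2∈{1,3}] col 2 places 1 nowhere but r1c2. So r1c2=1.
Step 3. [r1c3∈{2,3}] in row 1, 3 fits only at r1c3. So r1c3=3.
Step 4. [r3c2∈{4}] nothing but 4 survives at r3c2, so r3c2=4.
Step 5. [r2c3∈{2}] only 2 remains possible at r2c3 ⇒ r2c3=2.
Step 6. [r4c4∈{3}] only 3 remains possible at r4c4, so r4c4=3.
Step 7. [r4c1∈{1}] r4c1's peers cover all but 1, so r4c1=1.
Step 8. [r4c3∈{4}] r4c3 is down to just 4, so r4c3=4.
Step 9. [r2c2∈{3}] r2c2 has the single candidate 3, so r2c2=3.
Step 10. [r2c1∈{4}] r2c1's peers cover all but 4 ⇒ r2c1=4.
Step 11. [r1c1∈{2}] only 2 remains possible at r1c1, so r1c1=2.

Answer: 2 1 3 4 / 4 3 2 1 / 3 4 1 2 / 1 2 4 3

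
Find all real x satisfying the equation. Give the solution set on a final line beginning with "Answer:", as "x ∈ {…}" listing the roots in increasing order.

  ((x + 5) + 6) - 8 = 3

Step 1. [((x + 5) + 6) - 8 = 3] 8 comes off first (add 8) ⇒ sub: (x + 5) + 6 = 11.
Step 2. [(x + 5) + 6 = 11] +6 is outermost — subtract 6 both sides ⇒ sub: x + 5 = 5.
Step 3. [x + 5 = 5] 5 comes off first (subtract 5) ⇒ sub: x = 0.

Answer: x ∈ {0}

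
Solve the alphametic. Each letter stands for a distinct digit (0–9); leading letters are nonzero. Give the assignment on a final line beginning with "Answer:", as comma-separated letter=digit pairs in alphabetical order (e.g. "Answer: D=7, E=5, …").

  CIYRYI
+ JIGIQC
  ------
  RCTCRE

Step 1. [col 1: I + C ≡ E (mod 10)] no forcing yet in column 1 (carry-in 0); E=5 is free and consistent — try it, so E=5.
Step 2. [col 1: I + C ≡ E (mod 10)] column 1 (I + C ≡ E (mod 10), carry-in 0) doesn't pin I yet; pick I=8 and continue. So I=8.
Step 3. [col 1: I + C ≡ E (mod 10)] in column 1 we have I+C≡E with carry-in 0; given I=8, E=5 and digits 5,8 already taken and all letters distinct, that pins C to 7 ⇒ C=7.
Step 4. [col 2: Y + Q ≡ R (mod 10)] R=9 is one option consistent with column 2 (Y + Q ≡ R (mod 10), carry-in 1) — take it, so R=9.
Step 5. [col 2: Y + Q ≡ R (mod 10)] Y=6 is one option consistent with column 2 (Y + Q ≡ R (mod 10), carry-in 1) — take it ⇒ Y=6.
Step 6. [col 2: Y + Q ≡ R (mod 10)] from column 2 (Y=6, R=9, carry-in 1, digits 5,6,7,8,9 already taken and all letters distinct): Q must equal 2 ⇒ Q=2.
Step 7. [col 4: Y + G ≡ T (mod 10)] T=0 is one option consistent with column 4 (Y + G ≡ T (mod 10), carry-in 1) — take it ⇒ T=0.
Step 8. [col 4: Y + G ≡ T (mod 10)] from column 4 (Y=6, T=0, carry-in 1, digits 0,2,5,6,7,8,9 already taken and all letters distinct): G must equal 3, so G=3.
Step 9. [col 6: C + J ≡ R (mod 10)] in column 6 we have C+J≡R with carry-in 1; given C=7, R=9 and digits 0,2,3,5,6,7,8,9 already taken and all letters distinct, that pins J to 1. So J=1.

Answer: C=7, E=5, G=3, I=8, J=1, Q=2, R=9, T=0, Y=6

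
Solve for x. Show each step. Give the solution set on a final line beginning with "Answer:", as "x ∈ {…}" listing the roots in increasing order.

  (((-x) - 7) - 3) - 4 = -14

Step 1. [(((-x) - 7) - 3) - 4 = -14] add 4: x sits inside (… - 4), so sub: ((-x) - 7) - 3 = -10.
Step 2. [((-x) - 7) - 3 = -10] 3 comes off first (add 3), so sub: (-x) - 7 = -7.
Step 3. [(-x) - 7 = -7] the outer -7 inverts by adding 7. So sub: -x = 0.
Step 4. [-x = 0] leading − — multiply by −1 ⇒ neg: x = 0.

Answer: x ∈ {0}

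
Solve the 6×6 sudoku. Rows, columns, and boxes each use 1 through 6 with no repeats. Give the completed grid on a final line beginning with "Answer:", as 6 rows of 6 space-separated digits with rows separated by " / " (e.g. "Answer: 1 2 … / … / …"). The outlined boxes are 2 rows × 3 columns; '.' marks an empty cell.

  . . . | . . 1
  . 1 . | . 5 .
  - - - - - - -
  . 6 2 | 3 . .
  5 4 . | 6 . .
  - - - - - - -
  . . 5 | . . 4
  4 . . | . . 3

Step 1. [r1c5∈{2,3,4,6}] r1c5 is the only open cell in col 5 admitting 3, so r1c5=3.
Step 2. [r6c2∈{2}] nothing but 2 survives at r6c2 ⇒ r6c2=2.
Step 3. [r3c1∈{1}] only 1 remains possible at r3c1 ⇒ r3c1=1.
Step 4. [r4c5∈{1,2}] in row 4, 1 fits only at r4c5. So r4c5=1.
Step 5. [r2c6∈{2,6}] across col 6, 6 lands solely at r2c6, so r2c6=6.
Step 6. [r5c5∈{2,6}] 2 has one home in col 5: r5c5. So r5c5=2.
Step 7. [r5c1∈{3,6}] across row 5, 6 lands solely at r5c1. So r5c1=6.
Step 8. [r1c1∈{2}] r1c1 is down to just 2. So r1c1=2.
Step 9. [r1c4∈{4}] only 4 remains possible at r1c4, so r1c4=4.
Step 10. [r5c4∈{1}] r5c4's peers cover all but 1, so r5c4=1.
Step 11. [r2c1∈{3}] nothing but 3 survives at r2c1, so r2c1=3.
Step 12. [r3c5∈{4}] only 4 remains possible at r3c5. So r3c5=4.
Step 13. [r1c2∈{5}] r1c2 is down to just 5 ⇒ r1c2=5.
Step 14. [r6c3∈{1}] nothing but 1 survives at r6c3 ⇒ r6c3=1.
Step 15. [r6c4∈{5}] nothing but 5 survives at r6c4. So r6c4=5.
Step 16. [r4c6∈{2}] r4c6 has the single candidate 2 ⇒ r4c6=2.
Step 17. [r1c3∈{6}] r1c3's peers cover all but 6, so r1c3=6.
Step 18. [r2c4∈{2}] r2c4's peers cover all but 2, so r2c4=2.
Step 19. [r3c6∈{5}] only 5 remains possible at r3c6, so r3c6=5.
Step 20. [r6c5∈{6}] only 6 remains possible at r6c5. So r6c5=6.
Step 21. [r2c3∈{4}] r2c3's peers cover all but 4 ⇒ r2c3=4.
Step 22. [r5c2∈{3}] r5c2 is down to just 3 ⇒ r5c2=3.
Step 23. [r4c3∈{3}] r4c3 has the single candidate 3, so r4c3=3.

Answer: 2 5 6 4 3 1 / 3 1 4 2 5 6 / 1 6 2 3 4 5 / 5 4 3 6 1 2 / 6 3 5 1 2 4 / 4 2 1 5 6 3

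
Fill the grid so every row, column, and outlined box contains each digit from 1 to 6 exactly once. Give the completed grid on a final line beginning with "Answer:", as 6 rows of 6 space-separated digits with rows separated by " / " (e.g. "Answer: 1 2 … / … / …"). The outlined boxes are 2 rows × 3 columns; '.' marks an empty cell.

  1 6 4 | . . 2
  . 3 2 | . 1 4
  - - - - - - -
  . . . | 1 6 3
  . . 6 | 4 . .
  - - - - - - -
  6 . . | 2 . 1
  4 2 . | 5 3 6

Step 1. [r3c3∈{5}] only 5 remains possible at r3c3 ⇒ r3c3=5.
Step 2. [r4c5∈{2,5}] col 5 places 2 nowhere but r4c5. So r4c5=2.
Step 3. [r5c5∈{4}] r5c5 has the single candidate 4, so r5c5=4.
Step 4. [r1c4∈{3}] r1c4 is down to just 3, so r1c4=3.
Step 5. [r4c1∈{3}] r4c1 is down to just 3 ⇒ r4c1=3.
Step 6. [r6c3∈{1}] r6c3's peers cover all but 1 ⇒ r6c3=1.
Step 7. [r1c5∈{5}] only 5 remains possible at r1c5 ⇒ r1c5=5.
Step 8. [r4c2∈{1}] r4c2's peers cover all but 1, so r4c2=1.
Step 9. [r3c1∈{2}] r3c1 has the single candidate 2 ⇒ r3c1=2.
Step 10. [r2c1∈{5}] nothing but 5 survives at r2c1 ⇒ r2c1=5.
Step 11. [r5c2∈{5}] r5c2's peers cover all but 5. So r5c2=5.
Step 12. [r3c2∈{4}] r3c2 has the single candidate 4 ⇒ r3c2=4.
Step 13. [r4c6∈{5}] only 5 remains possible at r4c6 ⇒ r4c6=5.
Step 14. [r2c4∈{6}] nothing but 6 survives at r2c4, so r2c4=6.
Step 15. [r5c3∈{3}] nothing but 3 survives at r5c3, so r5c3=3.

Answer: 1 6 4 3 5 2 / 5 3 2 6 1 4 / 2 4 5 1 6 3 / 3 1 6 4 2 5 / 6 5 3 2 4 1 / 4 2 1 5 3 6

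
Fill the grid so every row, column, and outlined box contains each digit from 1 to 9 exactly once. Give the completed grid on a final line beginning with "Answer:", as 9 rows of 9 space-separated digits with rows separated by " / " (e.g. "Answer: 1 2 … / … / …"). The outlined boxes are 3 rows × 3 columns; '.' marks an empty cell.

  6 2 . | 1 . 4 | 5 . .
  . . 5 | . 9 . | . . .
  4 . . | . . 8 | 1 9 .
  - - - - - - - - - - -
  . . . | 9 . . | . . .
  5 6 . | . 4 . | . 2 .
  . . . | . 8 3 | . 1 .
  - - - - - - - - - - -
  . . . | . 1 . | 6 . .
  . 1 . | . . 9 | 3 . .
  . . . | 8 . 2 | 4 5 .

Step 1. [r5c4∈{7}] only 7 remains possible at r5c4, so r5c4=7.
Step 2. [r7c2∈{3,4,5,7,8,9}] r7c2 is the only open cell in col 2 admitting 5, so r7c2=5.
Step 3. [r7c6∈{7}] r7c6 has the single candidate 7. So r7c6=7.
Step 4. [r7c8∈{8}] only 8 remains possible at r7c8. So r7c8=8.
Step 5. [r8c8∈{7}] only 7 remains possible at r8c8 ⇒ r8c8=7.
Step 6. [r1c3∈{3,7,8,9}] r1c3 is the only open cell in row 1 admitting 9. So r1c3=9.
Step 7. [r2c6∈{6}] r2c6 is down to just 6 ⇒ r2c6=6.
Step 8. [r1c8∈{3}] only 3 remains possible at r1c8, so r1c8=3.
Step 9. [r8c9∈{2}] r8c9's peers cover all but 2. So r8c9=2.
Step 10. [r1c9∈{7,8}] 8 has one home in row 1: r1c9, so r1c9=8.
Step 11. [r2c1∈{1,3,7,8}] r2c1 is the only open cell in row 2 admitting 1 ⇒ r2c1=1.
Step 12. [r4c8∈{4,6}] 6 has one home in col 8: r4c8 ⇒ r4c8=6.
Step 13. [r7c9∈{9}] only 9 remains possible at r7c9. So r7c9=9.
Step 14. [r4c6∈{1,5}] col 6 places 5 nowhere but r4c6. So r4c6=5.
Step 15. [r4c3∈{1,2,3,4,7,8}] r4c3 is the only open cell in row 4 admitting 1 ⇒ r4c3=1.
Step 16. [r4c5∈{2}] r4c5 has the single candidate 2 ⇒ r4c5=2.
Step 17. [r3c4∈{2,3,5}] 2 has one home in row 3: r3c4 ⇒ r3c4=2.
Step 18. [r8c4∈{4,5,6}] 5 has one home in col 4: r8c4, so r8c4=5.
Step 19. [r8c3∈{4,6,8}] row 8 places 4 nowhere but r8c3, so r8c3=4.
Step 20. [r5c3∈{3,8}] 8 has one home in col 3: r5c3. So r5c3=8.
Step 21. [r2c4∈{3}] r2c4 is down to just 3, so r2c4=3.
Step 22. [r9c5∈{3,6}] r9c5 is the only open cell in col 5 admitting 3, so r9c5=3.
Step 23. [r6c9∈{4,5,7}] in row 6, 5 fits only at r6c9, so r6c9=5.
Step 24. [r4c9∈{3,4,7}] 4 has one home in box 6: r4c9 ⇒ r4c9=4.
Step 25. [r2c9∈{7}] r2c9's peers cover all but 7, so r2c9=7.
Step 26. [r6c2∈{4,7,9}] row 6 places 4 nowhere but r6c2, so r6c2=4.
Step 27. [r6c1∈{2,7,9}] across box 4, 9 lands solely at r6c1 ⇒ r6c1=9.
Step 28. [r9c1∈{7}] r9c1 has the single candidate 7 ⇒ r9c1=7.
Step 29. [r6c3∈{2,7}] 2 has one home in row 6: r6c3 ⇒ r6c3=2.
Step 30. [r4c2∈{3,7}] across box 4, 7 lands solely at r4c2. So r4c2=7.
Step 31. [r3c3∈{3,7}] in col 3, 7 fits only at r3c3 ⇒ r3c3=7.
Step 32. [r7c3∈{3}] r7c3 is down to just 3, so r7c3=3.
Step 33. [r2c7∈{2}] only 2 remains possible at r2c7, so r2c7=2.
Step 34. [r9c2∈{9}] r9c2 has the single candidate 9. So r9c2=9.
Step 35. [r3c2∈{3}] nothing but 3 survives at r3c2, so r3c2=3.
Step 36. [r2c2∈{8}] r2c2's peers cover all but 8, so r2c2=8.
Step 37. [r3c5∈{5}] r3c5's peers cover all but 5 ⇒ r3c5=5.
Step 38. [r2c8∈{4}] r2c8 is down to just 4. So r2c8=4.
Step 39. [r9c3∈{6}] r9c3's peers cover all but 6, so r9c3=6.
Step 40. [r5c7∈{9}] r5c7 has the single candidate 9. So r5c7=9.
Step 41. [r3c9∈{6}] r3c9 is down to just 6. So r3c9=6.
Step 42. [r8c5∈{6}] nothing but 6 survives at r8c5. So r8c5=6.
Step 43. [r6c7∈{7}] only 7 remains possible at r6c7 ⇒ r6c7=7.
Step 44. [r5c9∈{3}] r5c9's peers cover all but 3 ⇒ r5c9=3.
Step 45. [r8c1∈{8}] nothing but 8 survives at r8c1. So r8c1=8.
Step 46. [r9c9∈{1}] nothing but 1 survives at r9c9, so r9c9=1.
Step 47. [r7c1∈{2}] only 2 remains possible at r7c1 ⇒ r7c1=2.
Step 48. [r4c7∈{8}] r4c7 is down to just 8. So r4c7=8.
Step 49. [r6c4∈{6}] r6c4's peers cover all but 6, so r6c4=6.
Step 50. [r5c6∈{1}] r5c6 has the single candidate 1, so r5c6=1.
Step 51. [r4c1∈{3}] r4c1 has the single candidate 3. So r4c1=3.
Step 52. [r1c5∈{7}] r1c5's peers cover all but 7. So r1c5=7.
Step 53. [r7c4∈{4}] r7c4 is down to just 4. So r7c4=4.

Answer: 6 2 9 1 7 4 5 3 8 / 1 8 5 3 9 6 2 4 7 / 4 3 7 2 5 8 1 9 6 / 3 7 1 9 2 5 8 6 4 / 5 6 8 7 4 1 9 2 3 / 9 4 2 6 8 3 7 1 5 / 2 5 3 4 1 7 6 8 9 / 8 1 4 5 6 9 3 7 2 / 7 9 6 8 3 2 4 5 1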